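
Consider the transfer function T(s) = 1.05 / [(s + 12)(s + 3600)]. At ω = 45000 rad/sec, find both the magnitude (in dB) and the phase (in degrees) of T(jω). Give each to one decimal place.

|T| = -185.7 dB, ∠T = -175.4°

|j45000 + 12| = √(45000² + 12²) = 4.5e+04
|j45000 + 3600| = √(45000² + 3600²) = 4.514e+04
|T(j45000)| = 1.05 / (4.5e+04 × 4.514e+04) = 5.1687e-10
20 log₁₀(5.1687e-10) = -185.73 dB
∠(j45000 + 12) = arctan(45000/12) = 89.98°
∠(j45000 + 3600) = arctan(45000/3600) = 85.43°
∠T(j45000) = − (89.98° + 85.43°) = -175.41°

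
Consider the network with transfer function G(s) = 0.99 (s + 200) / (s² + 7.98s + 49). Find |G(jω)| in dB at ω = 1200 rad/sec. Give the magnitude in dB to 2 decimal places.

|j1200 + 200| = √(1200² + 200²) = 1217
|(j1200)² + 7.98(j1200) + 49| = |-1.44e+06 + j9576| = 1.44e+06
|G(j1200)| = 0.99 × 1217 / 1.44e+06 = 0.00083639
20 log₁₀(0.00083639) = -61.552 dB

-61.55 dB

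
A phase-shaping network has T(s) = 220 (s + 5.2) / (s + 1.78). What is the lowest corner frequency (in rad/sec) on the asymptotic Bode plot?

Break frequencies occur at each pole and zero magnitude: 1.78 rad/sec, 5.2 rad/sec.
The lowest is 1.78 rad/sec.

1.78 rad/sec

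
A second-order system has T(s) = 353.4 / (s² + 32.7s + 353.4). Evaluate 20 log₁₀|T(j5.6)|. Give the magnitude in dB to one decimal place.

|(j5.6)² + 32.7(j5.6) + 353.4| = |322.04 + j183.12| = 370.5
|T(j5.6)| = 353.4 / 370.5 = 0.95394
20 log₁₀(0.95394) = -0.41 dB

-0.4 dB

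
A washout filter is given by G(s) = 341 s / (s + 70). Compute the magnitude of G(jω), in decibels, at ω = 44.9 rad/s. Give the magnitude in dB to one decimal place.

45.3 dB

|j44.9| = 44.9
|j44.9 + 70| = √(44.9² + 70²) = 83.16
|G(j44.9)| = 341 × 44.9 / 83.16 = 184.11
20 log₁₀(184.11) = 45.30 dB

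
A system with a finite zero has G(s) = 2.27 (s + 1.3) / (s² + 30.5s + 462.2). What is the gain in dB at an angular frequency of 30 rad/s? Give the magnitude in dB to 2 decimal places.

-23.45 dB

|j30 + 1.3| = √(30² + 1.3²) = 30.03
|(j30)² + 30.5(j30) + 462.2| = |-437.8 + j915| = 1014
|G(j30)| = 2.27 × 30.03 / 1014 = 0.0672
20 log₁₀(0.0672) = -23.453 dB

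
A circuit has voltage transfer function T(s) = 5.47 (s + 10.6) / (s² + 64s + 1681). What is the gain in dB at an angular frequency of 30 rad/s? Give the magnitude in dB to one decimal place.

-21.5 dB

|j30 + 10.6| = √(30² + 10.6²) = 31.82
|(j30)² + 64(j30) + 1681| = |781 + j1920| = 2073
|T(j30)| = 5.47 × 31.82 / 2073 = 0.083966
20 log₁₀(0.083966) = -21.52 dB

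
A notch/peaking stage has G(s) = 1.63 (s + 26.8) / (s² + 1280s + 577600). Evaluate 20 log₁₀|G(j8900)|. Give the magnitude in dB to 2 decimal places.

|j8900 + 26.8| = √(8900² + 26.8²) = 8900
|(j8900)² + 1280(j8900) + 577600| = |-7.8632e+07 + j1.1392e+07| = 7.945e+07
|G(j8900)| = 1.63 × 8900 / 7.945e+07 = 0.00018259
20 log₁₀(0.00018259) = -74.771 dB

-74.77 dB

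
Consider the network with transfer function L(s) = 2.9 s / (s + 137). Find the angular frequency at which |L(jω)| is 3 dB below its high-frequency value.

137 rad/sec

For a single-pole high-pass, the −3 dB point is at the pole: ω = 137 rad/sec.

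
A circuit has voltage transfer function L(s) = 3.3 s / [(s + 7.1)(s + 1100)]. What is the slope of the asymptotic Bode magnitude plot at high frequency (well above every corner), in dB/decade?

-20 dB/decade

With 1 zero and 2 poles, the high-frequency asymptotic slope is 20 × (1 − 2) = -20 dB/decade.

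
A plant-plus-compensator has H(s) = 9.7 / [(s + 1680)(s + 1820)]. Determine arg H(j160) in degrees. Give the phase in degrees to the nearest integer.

∠(j160 + 1680) = arctan(160/1680) = 5.44°
∠(j160 + 1820) = arctan(160/1820) = 5.02°
∠H(j160) = − (5.44° + 5.02°) = -10.46°

-10°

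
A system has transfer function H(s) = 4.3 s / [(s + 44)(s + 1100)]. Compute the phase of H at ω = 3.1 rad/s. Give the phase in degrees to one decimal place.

∠(j3.1) = 90.00°
∠(j3.1 + 44) = arctan(3.1/44) = 4.03°
∠(j3.1 + 1100) = arctan(3.1/1100) = 0.16°
∠H(j3.1) = 90.00° − (4.03° + 0.16°) = 85.81°

85.8°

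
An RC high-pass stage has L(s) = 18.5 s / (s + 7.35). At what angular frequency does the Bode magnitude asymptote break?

7.35 rad/s

The single real pole at s = −7.35 gives a corner at ω = 7.35 rad/s.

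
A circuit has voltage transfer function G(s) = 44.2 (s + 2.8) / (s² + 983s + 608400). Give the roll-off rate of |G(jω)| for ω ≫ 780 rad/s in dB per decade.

-20 dB/decade

With 1 zero and 2 poles, the high-frequency asymptotic slope is 20 × (1 − 2) = -20 dB/decade.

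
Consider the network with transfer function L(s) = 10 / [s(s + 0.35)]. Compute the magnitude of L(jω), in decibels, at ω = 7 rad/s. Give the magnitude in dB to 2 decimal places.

-13.81 dB

|j7 + 0.35| = √(7² + 0.35²) = 7.009
|j7| = 7
|L(j7)| = 10 / (7.009 × 7) = 0.20383
20 log₁₀(0.20383) = -13.815 dB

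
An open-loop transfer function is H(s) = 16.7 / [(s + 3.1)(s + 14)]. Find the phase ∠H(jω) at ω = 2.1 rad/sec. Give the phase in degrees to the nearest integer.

∠(j2.1 + 3.1) = arctan(2.1/3.1) = 34.11°
∠(j2.1 + 14) = arctan(2.1/14) = 8.53°
∠H(j2.1) = − (34.11° + 8.53°) = -42.65°

-43°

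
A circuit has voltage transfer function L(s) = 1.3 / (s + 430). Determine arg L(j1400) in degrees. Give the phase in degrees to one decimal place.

∠(j1400 + 430) = arctan(1400/430) = 72.93°
∠L(j1400) = −72.93° = -72.93°

-72.9°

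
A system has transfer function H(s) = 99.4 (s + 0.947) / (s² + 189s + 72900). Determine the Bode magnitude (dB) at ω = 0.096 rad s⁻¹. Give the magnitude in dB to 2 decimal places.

|j0.096 + 0.947| = √(0.096² + 0.947²) = 0.9519
|(j0.096)² + 189(j0.096) + 72900| = |72900 + j18.144| = 7.29e+04
|H(j0.096)| = 99.4 × 0.9519 / 7.29e+04 = 0.0012979
20 log₁₀(0.0012979) = -57.735 dB

-57.74 dB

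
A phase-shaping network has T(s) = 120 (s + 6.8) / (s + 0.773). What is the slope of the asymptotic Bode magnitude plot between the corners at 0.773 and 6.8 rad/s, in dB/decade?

-20 dB/decade

In this band the factors already past their corner are: pole at 0.773; net slope = -20 dB/decade.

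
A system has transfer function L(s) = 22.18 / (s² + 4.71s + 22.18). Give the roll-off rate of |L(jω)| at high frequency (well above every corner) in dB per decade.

-40 dB/decade

With 0 zeros and 2 poles, the high-frequency asymptotic slope is 20 × (0 − 2) = -40 dB/decade.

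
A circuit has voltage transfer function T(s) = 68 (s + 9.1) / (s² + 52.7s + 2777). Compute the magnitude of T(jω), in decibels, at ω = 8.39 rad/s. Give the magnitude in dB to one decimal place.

-10.3 dB

|j8.39 + 9.1| = √(8.39² + 9.1²) = 12.38
|(j8.39)² + 52.7(j8.39) + 2777| = |2706.6 + j442.15| = 2742
|T(j8.39)| = 68 × 12.38 / 2742 = 0.3069
20 log₁₀(0.3069) = -10.26 dB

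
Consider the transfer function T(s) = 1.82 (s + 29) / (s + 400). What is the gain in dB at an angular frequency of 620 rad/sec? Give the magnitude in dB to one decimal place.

3.7 dB

|j620 + 29| = √(620² + 29²) = 620.7
|j620 + 400| = √(620² + 400²) = 737.8
|T(j620)| = 1.82 × 620.7 / 737.8 = 1.531
20 log₁₀(1.531) = 3.70 dB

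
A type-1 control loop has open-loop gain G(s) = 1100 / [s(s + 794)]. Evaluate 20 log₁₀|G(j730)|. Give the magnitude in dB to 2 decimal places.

|j730 + 794| = √(730² + 794²) = 1079
|j730| = 730
|G(j730)| = 1100 / (1079 × 730) = 0.0013971
20 log₁₀(0.0013971) = -57.096 dB

-57.10 dB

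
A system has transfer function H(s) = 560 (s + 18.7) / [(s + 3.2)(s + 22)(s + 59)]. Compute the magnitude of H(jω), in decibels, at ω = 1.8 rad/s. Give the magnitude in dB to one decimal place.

6.8 dB

|j1.8 + 18.7| = √(1.8² + 18.7²) = 18.79
|j1.8 + 3.2| = √(1.8² + 3.2²) = 3.672
|j1.8 + 22| = √(1.8² + 22²) = 22.07
|j1.8 + 59| = √(1.8² + 59²) = 59.03
|H(j1.8)| = 560 × 18.79 / (3.672 × 22.07 × 59.03) = 2.1992
20 log₁₀(2.1992) = 6.85 dB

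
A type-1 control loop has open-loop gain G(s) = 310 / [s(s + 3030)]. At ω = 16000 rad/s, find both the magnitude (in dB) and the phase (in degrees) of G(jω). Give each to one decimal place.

|G| = -118.5 dB, ∠G = -169.3°

|j16000 + 3030| = √(16000² + 3030²) = 1.628e+04
|j16000| = 1.6e+04
|G(j16000)| = 310 / (1.628e+04 × 1.6e+04) = 1.1898e-06
20 log₁₀(1.1898e-06) = -118.49 dB
∠(j16000 + 3030) = arctan(16000/3030) = 79.28°
∠(j16000) = 90.00°
∠G(j16000) = − (79.28° + 90.00°) = -169.28°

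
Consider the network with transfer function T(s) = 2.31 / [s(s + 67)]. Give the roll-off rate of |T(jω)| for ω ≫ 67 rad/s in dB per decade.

-40 dB/decade

With 0 zeros and 2 poles, the high-frequency asymptotic slope is 20 × (0 − 2) = -40 dB/decade.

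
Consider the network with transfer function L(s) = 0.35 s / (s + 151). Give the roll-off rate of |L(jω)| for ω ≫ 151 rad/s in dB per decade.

0 dB/decade

With 1 zero and 1 pole, the high-frequency asymptotic slope is 20 × (1 − 1) = 0 dB/decade.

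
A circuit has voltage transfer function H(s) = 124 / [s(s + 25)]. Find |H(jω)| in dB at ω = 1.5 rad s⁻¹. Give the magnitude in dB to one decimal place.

|j1.5 + 25| = √(1.5² + 25²) = 25.04
|j1.5| = 1.5
|H(j1.5)| = 124 / (25.04 × 1.5) = 3.3007
20 log₁₀(3.3007) = 10.37 dB

10.4 dB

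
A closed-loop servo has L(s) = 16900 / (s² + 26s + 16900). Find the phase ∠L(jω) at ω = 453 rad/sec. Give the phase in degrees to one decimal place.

-176.4°

∠[(j453)² + 26(j453) + 16900] = ∠[-1.8831e+05 + j11778] = 176.42°
∠L(j453) = −176.42° = -176.42°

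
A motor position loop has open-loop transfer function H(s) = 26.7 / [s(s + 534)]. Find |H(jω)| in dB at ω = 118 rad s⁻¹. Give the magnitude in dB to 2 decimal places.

-67.67 dB

|j118 + 534| = √(118² + 534²) = 546.9
|j118| = 118
|H(j118)| = 26.7 / (546.9 × 118) = 0.00041375
20 log₁₀(0.00041375) = -67.665 dB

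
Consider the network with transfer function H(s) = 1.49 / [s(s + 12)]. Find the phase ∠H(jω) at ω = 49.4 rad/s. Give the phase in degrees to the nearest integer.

∠(j49.4 + 12) = arctan(49.4/12) = 76.35°
∠(j49.4) = 90.00°
∠H(j49.4) = − (76.35° + 90.00°) = -166.35°

-166 deg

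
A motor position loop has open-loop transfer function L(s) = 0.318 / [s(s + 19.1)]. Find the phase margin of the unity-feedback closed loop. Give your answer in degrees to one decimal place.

Gain crossover: |L(jω)| = 1 at ω ≈ 0.0166 rad s⁻¹.
∠L(j0.0166) = −90° − arctan(0.0166/19.1) ≈ -90.05°
PM = 180° + (-90.05°) = 89.95°

90.0 deg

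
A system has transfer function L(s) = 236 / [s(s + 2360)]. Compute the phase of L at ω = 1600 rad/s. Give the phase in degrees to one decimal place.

-124.1 deg

∠(j1600 + 2360) = arctan(1600/2360) = 34.14°
∠(j1600) = 90.00°
∠L(j1600) = − (34.14° + 90.00°) = -124.14°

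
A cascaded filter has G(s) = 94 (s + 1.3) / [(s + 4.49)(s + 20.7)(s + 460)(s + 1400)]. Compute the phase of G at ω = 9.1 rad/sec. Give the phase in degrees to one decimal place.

-7.1°

∠(j9.1 + 1.3) = arctan(9.1/1.3) = 81.87°
∠(j9.1 + 4.49) = arctan(9.1/4.49) = 63.74°
∠(j9.1 + 20.7) = arctan(9.1/20.7) = 23.73°
∠(j9.1 + 460) = arctan(9.1/460) = 1.13°
∠(j9.1 + 1400) = arctan(9.1/1400) = 0.37°
∠G(j9.1) = 81.87° − (63.74° + 23.73° + 1.13° + 0.37°) = -7.10°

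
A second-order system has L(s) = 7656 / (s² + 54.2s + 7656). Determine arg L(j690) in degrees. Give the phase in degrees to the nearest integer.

∠[(j690)² + 54.2(j690) + 7656] = ∠[-4.6844e+05 + j37398] = 175.44°
∠L(j690) = −175.44° = -175.44°

-175°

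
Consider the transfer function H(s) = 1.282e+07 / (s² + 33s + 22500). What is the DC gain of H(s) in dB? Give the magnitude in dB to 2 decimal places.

H(0) = 1.282e+07 / 22500 = 569.78
20 log₁₀(569.78) = 55.114 dB

55.11 dB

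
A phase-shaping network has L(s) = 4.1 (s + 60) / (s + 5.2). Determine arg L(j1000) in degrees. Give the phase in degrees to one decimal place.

-3.1°

∠(j1000 + 60) = arctan(1000/60) = 86.57°
∠(j1000 + 5.2) = arctan(1000/5.2) = 89.70°
∠L(j1000) = 86.57° − 89.70° = -3.14°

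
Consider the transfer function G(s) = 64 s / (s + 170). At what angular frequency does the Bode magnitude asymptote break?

The single real pole at s = −170 gives a corner at ω = 170 rad/s.

170 rad/s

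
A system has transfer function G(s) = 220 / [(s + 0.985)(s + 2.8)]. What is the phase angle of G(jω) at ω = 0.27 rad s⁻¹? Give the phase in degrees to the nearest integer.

-21 deg

∠(j0.27 + 0.985) = arctan(0.27/0.985) = 15.33°
∠(j0.27 + 2.8) = arctan(0.27/2.8) = 5.51°
∠G(j0.27) = − (15.33° + 5.51°) = -20.84°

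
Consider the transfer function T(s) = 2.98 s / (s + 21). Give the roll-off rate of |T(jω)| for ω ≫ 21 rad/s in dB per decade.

0 dB/decade

With 1 zero and 1 pole, the high-frequency asymptotic slope is 20 × (1 − 1) = 0 dB/decade.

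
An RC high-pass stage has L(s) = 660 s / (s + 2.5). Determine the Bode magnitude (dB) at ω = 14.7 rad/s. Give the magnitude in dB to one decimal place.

|j14.7| = 14.7
|j14.7 + 2.5| = √(14.7² + 2.5²) = 14.91
|L(j14.7)| = 660 × 14.7 / 14.91 = 650.66
20 log₁₀(650.66) = 56.27 dB

56.3 dB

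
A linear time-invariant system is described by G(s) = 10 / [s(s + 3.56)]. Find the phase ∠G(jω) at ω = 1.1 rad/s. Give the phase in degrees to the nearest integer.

∠(j1.1 + 3.56) = arctan(1.1/3.56) = 17.17°
∠(j1.1) = 90.00°
∠G(j1.1) = − (17.17° + 90.00°) = -107.17°

-107°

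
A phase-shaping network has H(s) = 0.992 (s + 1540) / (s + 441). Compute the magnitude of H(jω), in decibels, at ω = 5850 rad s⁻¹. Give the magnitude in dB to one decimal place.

|j5850 + 1540| = √(5850² + 1540²) = 6049
|j5850 + 441| = √(5850² + 441²) = 5867
|H(j5850)| = 0.992 × 6049 / 5867 = 1.0229
20 log₁₀(1.0229) = 0.20 dB

0.2 dB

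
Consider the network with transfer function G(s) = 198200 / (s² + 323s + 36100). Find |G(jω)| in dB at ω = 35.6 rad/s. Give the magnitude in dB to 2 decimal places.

|(j35.6)² + 323(j35.6) + 36100| = |34833 + j11499| = 3.668e+04
|G(j35.6)| = 198200 / 3.668e+04 = 5.4033
20 log₁₀(5.4033) = 14.653 dB

14.65 dB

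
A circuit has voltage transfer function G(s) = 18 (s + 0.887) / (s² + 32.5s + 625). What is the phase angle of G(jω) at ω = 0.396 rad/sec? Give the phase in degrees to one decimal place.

22.9 deg

∠(j0.396 + 0.887) = arctan(0.396/0.887) = 24.06°
∠[(j0.396)² + 32.5(j0.396) + 625] = ∠[624.84 + j12.87] = 1.18°
∠G(j0.396) = 24.06° − 1.18° = 22.88°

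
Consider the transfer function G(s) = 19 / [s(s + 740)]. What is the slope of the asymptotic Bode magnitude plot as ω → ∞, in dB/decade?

-40 dB/decade

With 0 zeros and 2 poles, the high-frequency asymptotic slope is 20 × (0 − 2) = -40 dB/decade.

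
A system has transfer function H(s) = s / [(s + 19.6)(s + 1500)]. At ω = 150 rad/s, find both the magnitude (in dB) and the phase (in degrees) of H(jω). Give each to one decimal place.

|H| = -63.6 dB, ∠H = 1.7°

|j150| = 150
|j150 + 19.6| = √(150² + 19.6²) = 151.3
|j150 + 1500| = √(150² + 1500²) = 1507
|H(j150)| = 1 × 150 / (151.3 × 1507) = 0.00065777
20 log₁₀(0.00065777) = -63.64 dB
∠(j150) = 90.00°
∠(j150 + 19.6) = arctan(150/19.6) = 82.56°
∠(j150 + 1500) = arctan(150/1500) = 5.71°
∠H(j150) = 90.00° − (82.56° + 5.71°) = 1.73°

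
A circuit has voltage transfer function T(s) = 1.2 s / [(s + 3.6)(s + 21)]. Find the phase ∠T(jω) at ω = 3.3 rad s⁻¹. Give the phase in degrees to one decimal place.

∠(j3.3) = 90.00°
∠(j3.3 + 3.6) = arctan(3.3/3.6) = 42.51°
∠(j3.3 + 21) = arctan(3.3/21) = 8.93°
∠T(j3.3) = 90.00° − (42.51° + 8.93°) = 38.56°

38.6°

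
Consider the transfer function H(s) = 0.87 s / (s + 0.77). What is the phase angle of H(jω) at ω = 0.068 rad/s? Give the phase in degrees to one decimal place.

85.0°

∠(j0.068) = 90.00°
∠(j0.068 + 0.77) = arctan(0.068/0.77) = 5.05°
∠H(j0.068) = 90.00° − 5.05° = 84.95°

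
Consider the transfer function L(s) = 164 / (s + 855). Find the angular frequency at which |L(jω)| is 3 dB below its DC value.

855 rad s⁻¹

For a single-pole low-pass, the −3 dB point is at the pole: ω = 855 rad s⁻¹.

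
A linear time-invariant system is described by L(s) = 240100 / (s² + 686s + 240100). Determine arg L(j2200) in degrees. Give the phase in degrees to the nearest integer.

∠[(j2200)² + 686(j2200) + 240100] = ∠[-4.5999e+06 + j1.5092e+06] = 161.84°
∠L(j2200) = −161.84° = -161.84°

-162°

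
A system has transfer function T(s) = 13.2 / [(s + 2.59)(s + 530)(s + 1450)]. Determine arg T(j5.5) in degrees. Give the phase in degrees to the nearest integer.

-66 deg

∠(j5.5 + 2.59) = arctan(5.5/2.59) = 64.78°
∠(j5.5 + 530) = arctan(5.5/530) = 0.59°
∠(j5.5 + 1450) = arctan(5.5/1450) = 0.22°
∠T(j5.5) = − (64.78° + 0.59° + 0.22°) = -65.60°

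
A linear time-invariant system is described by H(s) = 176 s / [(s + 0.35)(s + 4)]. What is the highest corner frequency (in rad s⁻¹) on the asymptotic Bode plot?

4 rad s⁻¹

Break frequencies occur at each pole and zero magnitude: 0.35 rad s⁻¹, 4 rad s⁻¹.
The highest is 4 rad s⁻¹.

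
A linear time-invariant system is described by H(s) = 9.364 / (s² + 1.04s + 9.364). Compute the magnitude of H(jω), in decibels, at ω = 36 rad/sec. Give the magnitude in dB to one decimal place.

|(j36)² + 1.04(j36) + 9.364| = |-1286.6 + j37.44| = 1287
|H(j36)| = 9.364 / 1287 = 0.0072748
20 log₁₀(0.0072748) = -42.76 dB

-42.8 dB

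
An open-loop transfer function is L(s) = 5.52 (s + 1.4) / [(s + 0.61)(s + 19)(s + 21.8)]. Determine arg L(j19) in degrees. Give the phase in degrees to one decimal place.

∠(j19 + 1.4) = arctan(19/1.4) = 85.79°
∠(j19 + 0.61) = arctan(19/0.61) = 88.16°
∠(j19 + 19) = arctan(19/19) = 45.00°
∠(j19 + 21.8) = arctan(19/21.8) = 41.07°
∠L(j19) = 85.79° − (88.16° + 45.00° + 41.07°) = -88.45°

-88.4°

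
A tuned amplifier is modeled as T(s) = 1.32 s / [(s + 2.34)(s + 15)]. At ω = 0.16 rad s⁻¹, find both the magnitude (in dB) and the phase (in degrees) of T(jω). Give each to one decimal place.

|T| = -44.4 dB, ∠T = 85.5°

|j0.16| = 0.16
|j0.16 + 2.34| = √(0.16² + 2.34²) = 2.345
|j0.16 + 15| = √(0.16² + 15²) = 15
|T(j0.16)| = 1.32 × 0.16 / (2.345 × 15) = 0.0060027
20 log₁₀(0.0060027) = -44.43 dB
∠(j0.16) = 90.00°
∠(j0.16 + 2.34) = arctan(0.16/2.34) = 3.91°
∠(j0.16 + 15) = arctan(0.16/15) = 0.61°
∠T(j0.16) = 90.00° − (3.91° + 0.61°) = 85.48°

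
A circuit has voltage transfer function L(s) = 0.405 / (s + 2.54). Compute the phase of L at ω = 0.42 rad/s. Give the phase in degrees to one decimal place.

-9.4 deg

∠(j0.42 + 2.54) = arctan(0.42/2.54) = 9.39°
∠L(j0.42) = −9.39° = -9.39°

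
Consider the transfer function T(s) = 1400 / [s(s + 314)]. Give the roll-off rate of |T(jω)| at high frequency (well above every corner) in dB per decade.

-40 dB/decade

With 0 zeros and 2 poles, the high-frequency asymptotic slope is 20 × (0 − 2) = -40 dB/decade.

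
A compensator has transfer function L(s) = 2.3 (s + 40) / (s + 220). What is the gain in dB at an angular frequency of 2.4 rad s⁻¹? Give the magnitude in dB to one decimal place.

|j2.4 + 40| = √(2.4² + 40²) = 40.07
|j2.4 + 220| = √(2.4² + 220²) = 220
|L(j2.4)| = 2.3 × 40.07 / 220 = 0.41891
20 log₁₀(0.41891) = -7.56 dB

-7.6 dB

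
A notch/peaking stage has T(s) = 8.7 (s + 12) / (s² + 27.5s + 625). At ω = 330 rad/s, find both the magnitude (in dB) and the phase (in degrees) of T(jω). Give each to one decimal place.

|j330 + 12| = √(330² + 12²) = 330.2
|(j330)² + 27.5(j330) + 625| = |-1.0828e+05 + j9075| = 1.087e+05
|T(j330)| = 8.7 × 330.2 / 1.087e+05 = 0.026441
20 log₁₀(0.026441) = -31.55 dB
∠(j330 + 12) = arctan(330/12) = 87.92°
∠[(j330)² + 27.5(j330) + 625] = ∠[-1.0828e+05 + j9075] = 175.21°
∠T(j330) = 87.92° − 175.21° = -87.29°

|T| = -31.6 dB, ∠T = -87.3 deg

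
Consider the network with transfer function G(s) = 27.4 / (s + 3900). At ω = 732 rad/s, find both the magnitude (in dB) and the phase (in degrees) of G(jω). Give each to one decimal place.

|j732 + 3900| = √(732² + 3900²) = 3968
|G(j732)| = 27.4 / 3968 = 0.0069051
20 log₁₀(0.0069051) = -43.22 dB
∠(j732 + 3900) = arctan(732/3900) = 10.63°
∠G(j732) = −10.63° = -10.63°

|G| = -43.2 dB, ∠G = -10.6°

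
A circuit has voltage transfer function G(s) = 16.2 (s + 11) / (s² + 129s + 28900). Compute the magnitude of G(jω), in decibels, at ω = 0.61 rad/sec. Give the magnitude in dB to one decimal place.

|j0.61 + 11| = √(0.61² + 11²) = 11.02
|(j0.61)² + 129(j0.61) + 28900| = |28900 + j78.69| = 2.89e+04
|G(j0.61)| = 16.2 × 11.02 / 2.89e+04 = 0.0061756
20 log₁₀(0.0061756) = -44.19 dB

-44.2 dB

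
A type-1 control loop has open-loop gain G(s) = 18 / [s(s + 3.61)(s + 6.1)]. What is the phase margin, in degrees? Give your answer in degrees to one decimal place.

Gain crossover: |G(jω)| = 1 at ω ≈ 0.792 rad s⁻¹.
∠G(j0.792) = −90° − arctan(0.792/3.61) − arctan(0.792/6.1) ≈ -109.77°
PM = 180° + (-109.77°) = 70.23°

70.2°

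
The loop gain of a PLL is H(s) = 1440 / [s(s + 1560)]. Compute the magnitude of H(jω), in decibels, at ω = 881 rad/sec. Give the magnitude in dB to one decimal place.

-60.8 dB

|j881 + 1560| = √(881² + 1560²) = 1792
|j881| = 881
|H(j881)| = 1440 / (1792 × 881) = 0.00091233
20 log₁₀(0.00091233) = -60.80 dB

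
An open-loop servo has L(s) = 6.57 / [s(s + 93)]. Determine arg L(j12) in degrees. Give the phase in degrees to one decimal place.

-97.4°

∠(j12 + 93) = arctan(12/93) = 7.35°
∠(j12) = 90.00°
∠L(j12) = − (7.35° + 90.00°) = -97.35°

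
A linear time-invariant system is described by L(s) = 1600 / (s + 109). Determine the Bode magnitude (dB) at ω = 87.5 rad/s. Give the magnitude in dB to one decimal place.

|j87.5 + 109| = √(87.5² + 109²) = 139.8
|L(j87.5)| = 1600 / 139.8 = 11.447
20 log₁₀(11.447) = 21.17 dB

21.2 dB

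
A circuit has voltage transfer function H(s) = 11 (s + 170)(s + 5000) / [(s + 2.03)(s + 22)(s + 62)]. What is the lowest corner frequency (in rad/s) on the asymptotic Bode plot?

2.03 rad/s

Break frequencies occur at each pole and zero magnitude: 2.03 rad/s, 22 rad/s, 62 rad/s, 170 rad/s, 5000 rad/s.
The lowest is 2.03 rad/s.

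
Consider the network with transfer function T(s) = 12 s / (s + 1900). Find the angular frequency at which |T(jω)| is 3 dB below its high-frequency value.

For a single-pole high-pass, the −3 dB point is at the pole: ω = 1900 rad s⁻¹.

1900 rad s⁻¹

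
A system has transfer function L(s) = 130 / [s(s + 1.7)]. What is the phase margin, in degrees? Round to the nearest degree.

9°

Gain crossover: |L(jω)| = 1 at ω ≈ 11.3 rad/s.
∠L(j11.3) = −90° − arctan(11.3/1.7) ≈ -171.47°
PM = 180° + (-171.47°) = 8.53°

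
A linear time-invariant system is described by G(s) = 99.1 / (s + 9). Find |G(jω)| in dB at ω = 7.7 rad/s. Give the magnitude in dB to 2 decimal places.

|j7.7 + 9| = √(7.7² + 9²) = 11.84
|G(j7.7)| = 99.1 / 11.84 = 8.3668
20 log₁₀(8.3668) = 18.451 dB

18.45 dB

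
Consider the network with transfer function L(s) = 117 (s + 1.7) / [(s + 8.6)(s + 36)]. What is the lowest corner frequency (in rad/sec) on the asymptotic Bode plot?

Break frequencies occur at each pole and zero magnitude: 1.7 rad/sec, 8.6 rad/sec, 36 rad/sec.
The lowest is 1.7 rad/sec.

1.7 rad/sec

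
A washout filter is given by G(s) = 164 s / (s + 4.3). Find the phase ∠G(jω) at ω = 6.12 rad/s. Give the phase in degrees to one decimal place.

35.1°

∠(j6.12) = 90.00°
∠(j6.12 + 4.3) = arctan(6.12/4.3) = 54.91°
∠G(j6.12) = 90.00° − 54.91° = 35.09°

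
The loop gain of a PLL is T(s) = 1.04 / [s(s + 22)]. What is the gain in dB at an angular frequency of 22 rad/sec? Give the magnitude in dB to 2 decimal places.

-56.37 dB

|j22 + 22| = √(22² + 22²) = 31.11
|j22| = 22
|T(j22)| = 1.04 / (31.11 × 22) = 0.0015194
20 log₁₀(0.0015194) = -56.367 dB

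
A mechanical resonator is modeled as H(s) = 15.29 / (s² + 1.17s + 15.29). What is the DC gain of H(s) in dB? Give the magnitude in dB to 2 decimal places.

H(0) = 15.29 / 15.29 = 1
20 log₁₀(1) = 0.000 dB

0.00 dB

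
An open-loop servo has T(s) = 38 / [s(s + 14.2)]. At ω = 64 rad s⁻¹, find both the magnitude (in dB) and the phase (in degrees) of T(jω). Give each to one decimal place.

|j64 + 14.2| = √(64² + 14.2²) = 65.56
|j64| = 64
|T(j64)| = 38 / (65.56 × 64) = 0.0090571
20 log₁₀(0.0090571) = -40.86 dB
∠(j64 + 14.2) = arctan(64/14.2) = 77.49°
∠(j64) = 90.00°
∠T(j64) = − (77.49° + 90.00°) = -167.49°

|T| = -40.9 dB, ∠T = -167.5°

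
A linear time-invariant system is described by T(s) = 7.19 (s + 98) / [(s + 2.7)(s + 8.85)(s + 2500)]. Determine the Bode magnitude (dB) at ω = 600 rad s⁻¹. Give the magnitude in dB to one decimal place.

|j600 + 98| = √(600² + 98²) = 608
|j600 + 2.7| = √(600² + 2.7²) = 600
|j600 + 8.85| = √(600² + 8.85²) = 600.1
|j600 + 2500| = √(600² + 2500²) = 2571
|T(j600)| = 7.19 × 608 / (600 × 600.1 × 2571) = 4.7222e-06
20 log₁₀(4.7222e-06) = -106.52 dB

-106.5 dB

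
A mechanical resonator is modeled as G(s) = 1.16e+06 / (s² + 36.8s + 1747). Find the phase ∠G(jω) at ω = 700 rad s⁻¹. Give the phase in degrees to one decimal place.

-177.0°

∠[(j700)² + 36.8(j700) + 1747] = ∠[-4.8825e+05 + j25760] = 176.98°
∠G(j700) = −176.98° = -176.98°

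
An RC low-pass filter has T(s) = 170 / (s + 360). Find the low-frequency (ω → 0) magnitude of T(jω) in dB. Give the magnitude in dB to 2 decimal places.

-6.52 dB

T(0) = 170 / 360 = 0.47222
20 log₁₀(0.47222) = -6.517 dB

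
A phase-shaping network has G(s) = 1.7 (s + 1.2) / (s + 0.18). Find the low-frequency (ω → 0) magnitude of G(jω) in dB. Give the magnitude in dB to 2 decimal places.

G(0) = 1.7 × 1.2 / 0.18 = 11.333
20 log₁₀(11.333) = 21.087 dB

21.09 dB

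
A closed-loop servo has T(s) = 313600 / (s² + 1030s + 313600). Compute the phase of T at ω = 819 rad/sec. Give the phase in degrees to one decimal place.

-112.9 deg

∠[(j819)² + 1030(j819) + 313600] = ∠[-3.5716e+05 + j8.4357e+05] = 112.95°
∠T(j819) = −112.95° = -112.95°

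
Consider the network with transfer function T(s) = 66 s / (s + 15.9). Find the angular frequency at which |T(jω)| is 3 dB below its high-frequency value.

15.9 rad/sec

For a single-pole high-pass, the −3 dB point is at the pole: ω = 15.9 rad/sec.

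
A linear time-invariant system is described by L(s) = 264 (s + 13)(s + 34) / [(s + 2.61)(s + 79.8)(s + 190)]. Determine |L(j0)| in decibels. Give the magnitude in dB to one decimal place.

9.4 dB

L(0) = 264 × 13 × 34 / (2.61 × 79.8 × 190) = 2.9487
20 log₁₀(2.9487) = 9.39 dB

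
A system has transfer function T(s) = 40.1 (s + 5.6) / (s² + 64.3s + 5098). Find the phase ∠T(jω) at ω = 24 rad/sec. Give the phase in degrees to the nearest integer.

∠(j24 + 5.6) = arctan(24/5.6) = 76.87°
∠[(j24)² + 64.3(j24) + 5098] = ∠[4522 + j1543.2] = 18.84°
∠T(j24) = 76.87° − 18.84° = 58.02°

58°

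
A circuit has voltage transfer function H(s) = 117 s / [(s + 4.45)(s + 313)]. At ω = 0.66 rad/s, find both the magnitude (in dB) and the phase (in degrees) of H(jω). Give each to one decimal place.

|H| = -25.2 dB, ∠H = 81.4°

|j0.66| = 0.66
|j0.66 + 4.45| = √(0.66² + 4.45²) = 4.499
|j0.66 + 313| = √(0.66² + 313²) = 313
|H(j0.66)| = 117 × 0.66 / (4.499 × 313) = 0.05484
20 log₁₀(0.05484) = -25.22 dB
∠(j0.66) = 90.00°
∠(j0.66 + 4.45) = arctan(0.66/4.45) = 8.44°
∠(j0.66 + 313) = arctan(0.66/313) = 0.12°
∠H(j0.66) = 90.00° − (8.44° + 0.12°) = 81.44°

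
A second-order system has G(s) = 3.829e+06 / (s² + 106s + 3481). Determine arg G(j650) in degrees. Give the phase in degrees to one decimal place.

∠[(j650)² + 106(j650) + 3481] = ∠[-4.1902e+05 + j68900] = 170.66°
∠G(j650) = −170.66° = -170.66°

-170.7°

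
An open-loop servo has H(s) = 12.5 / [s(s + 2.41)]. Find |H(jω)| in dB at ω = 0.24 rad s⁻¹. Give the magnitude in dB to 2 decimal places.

|j0.24 + 2.41| = √(0.24² + 2.41²) = 2.422
|j0.24| = 0.24
|H(j0.24)| = 12.5 / (2.422 × 0.24) = 21.505
20 log₁₀(21.505) = 26.651 dB

26.65 dB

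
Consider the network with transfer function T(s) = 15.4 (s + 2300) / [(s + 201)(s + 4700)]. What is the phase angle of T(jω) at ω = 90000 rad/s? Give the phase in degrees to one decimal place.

-88.3 deg

∠(j90000 + 2300) = arctan(90000/2300) = 88.54°
∠(j90000 + 201) = arctan(90000/201) = 89.87°
∠(j90000 + 4700) = arctan(90000/4700) = 87.01°
∠T(j90000) = 88.54° − (89.87° + 87.01°) = -88.35°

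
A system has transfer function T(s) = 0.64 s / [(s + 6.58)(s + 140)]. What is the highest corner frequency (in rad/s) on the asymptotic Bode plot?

140 rad/s

Break frequencies occur at each pole and zero magnitude: 6.58 rad/s, 140 rad/s.
The highest is 140 rad/s.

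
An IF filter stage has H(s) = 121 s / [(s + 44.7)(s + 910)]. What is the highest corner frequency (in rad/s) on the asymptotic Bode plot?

910 rad/s

Break frequencies occur at each pole and zero magnitude: 44.7 rad/s, 910 rad/s.
The highest is 910 rad/s.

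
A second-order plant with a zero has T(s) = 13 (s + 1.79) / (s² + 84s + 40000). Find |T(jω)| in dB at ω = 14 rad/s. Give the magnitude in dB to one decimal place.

-46.7 dB

|j14 + 1.79| = √(14² + 1.79²) = 14.11
|(j14)² + 84(j14) + 40000| = |39804 + j1176| = 3.982e+04
|T(j14)| = 13 × 14.11 / 3.982e+04 = 0.0046076
20 log₁₀(0.0046076) = -46.73 dB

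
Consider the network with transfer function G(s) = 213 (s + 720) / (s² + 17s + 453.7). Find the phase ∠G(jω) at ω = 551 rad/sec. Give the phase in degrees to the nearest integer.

-141°

∠(j551 + 720) = arctan(551/720) = 37.43°
∠[(j551)² + 17(j551) + 453.7] = ∠[-3.0315e+05 + j9367] = 178.23°
∠G(j551) = 37.43° − 178.23° = -140.80°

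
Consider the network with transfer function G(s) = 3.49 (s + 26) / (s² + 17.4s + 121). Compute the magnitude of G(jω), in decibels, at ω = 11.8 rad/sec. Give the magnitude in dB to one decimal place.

-6.3 dB

|j11.8 + 26| = √(11.8² + 26²) = 28.55
|(j11.8)² + 17.4(j11.8) + 121| = |-18.24 + j205.32| = 206.1
|G(j11.8)| = 3.49 × 28.55 / 206.1 = 0.48343
20 log₁₀(0.48343) = -6.31 dB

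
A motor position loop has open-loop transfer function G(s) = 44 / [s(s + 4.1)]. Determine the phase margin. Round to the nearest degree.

34°

Gain crossover: |G(jω)| = 1 at ω ≈ 6.03 rad/sec.
∠G(j6.03) = −90° − arctan(6.03/4.1) ≈ -145.80°
PM = 180° + (-145.80°) = 34.20°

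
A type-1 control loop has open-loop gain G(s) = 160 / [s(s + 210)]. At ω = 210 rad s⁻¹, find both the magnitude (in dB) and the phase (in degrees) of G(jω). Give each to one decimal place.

|j210 + 210| = √(210² + 210²) = 297
|j210| = 210
|G(j210)| = 160 / (297 × 210) = 0.0025655
20 log₁₀(0.0025655) = -51.82 dB
∠(j210 + 210) = arctan(210/210) = 45.00°
∠(j210) = 90.00°
∠G(j210) = − (45.00° + 90.00°) = -135.00°

|G| = -51.8 dB, ∠G = -135.0 deg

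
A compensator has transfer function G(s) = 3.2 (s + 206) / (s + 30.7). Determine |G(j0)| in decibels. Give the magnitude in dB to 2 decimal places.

G(0) = 3.2 × 206 / 30.7 = 21.472
20 log₁₀(21.472) = 26.638 dB

26.64 dB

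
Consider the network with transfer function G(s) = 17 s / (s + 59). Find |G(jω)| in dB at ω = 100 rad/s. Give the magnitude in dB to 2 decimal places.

23.31 dB

|j100| = 100
|j100 + 59| = √(100² + 59²) = 116.1
|G(j100)| = 17 × 100 / 116.1 = 14.642
20 log₁₀(14.642) = 23.312 dB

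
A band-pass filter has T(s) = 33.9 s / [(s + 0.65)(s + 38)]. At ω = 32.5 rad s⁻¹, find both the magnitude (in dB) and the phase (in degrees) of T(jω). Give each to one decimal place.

|T| = -3.4 dB, ∠T = -39.4 deg

|j32.5| = 32.5
|j32.5 + 0.65| = √(32.5² + 0.65²) = 32.51
|j32.5 + 38| = √(32.5² + 38²) = 50
|T(j32.5)| = 33.9 × 32.5 / (32.51 × 50) = 0.67783
20 log₁₀(0.67783) = -3.38 dB
∠(j32.5) = 90.00°
∠(j32.5 + 0.65) = arctan(32.5/0.65) = 88.85°
∠(j32.5 + 38) = arctan(32.5/38) = 40.54°
∠T(j32.5) = 90.00° − (88.85° + 40.54°) = -39.39°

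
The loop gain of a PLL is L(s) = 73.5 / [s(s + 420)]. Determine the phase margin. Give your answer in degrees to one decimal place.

Gain crossover: |L(jω)| = 1 at ω ≈ 0.175 rad/s.
∠L(j0.175) = −90° − arctan(0.175/420) ≈ -90.02°
PM = 180° + (-90.02°) = 89.98°

90.0°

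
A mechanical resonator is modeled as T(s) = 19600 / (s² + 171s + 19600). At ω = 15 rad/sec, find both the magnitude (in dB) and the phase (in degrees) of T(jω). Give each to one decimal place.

|(j15)² + 171(j15) + 19600| = |19375 + j2565| = 1.954e+04
|T(j15)| = 19600 / 1.954e+04 = 1.0029
20 log₁₀(1.0029) = 0.02 dB
∠[(j15)² + 171(j15) + 19600] = ∠[19375 + j2565] = 7.54°
∠T(j15) = −7.54° = -7.54°

|T| = 0.0 dB, ∠T = -7.5°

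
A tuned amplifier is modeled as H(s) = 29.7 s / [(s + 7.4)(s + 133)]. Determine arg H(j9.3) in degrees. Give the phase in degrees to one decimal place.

34.5°

∠(j9.3) = 90.00°
∠(j9.3 + 7.4) = arctan(9.3/7.4) = 51.49°
∠(j9.3 + 133) = arctan(9.3/133) = 4.00°
∠H(j9.3) = 90.00° − (51.49° + 4.00°) = 34.51°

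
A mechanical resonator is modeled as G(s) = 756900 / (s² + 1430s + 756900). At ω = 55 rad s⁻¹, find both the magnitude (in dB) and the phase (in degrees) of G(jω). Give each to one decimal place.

|(j55)² + 1430(j55) + 756900| = |7.5388e+05 + j78650| = 7.58e+05
|G(j55)| = 756900 / 7.58e+05 = 0.99859
20 log₁₀(0.99859) = -0.01 dB
∠[(j55)² + 1430(j55) + 756900] = ∠[7.5388e+05 + j78650] = 5.96°
∠G(j55) = −5.96° = -5.96°

|G| = -0.0 dB, ∠G = -6.0°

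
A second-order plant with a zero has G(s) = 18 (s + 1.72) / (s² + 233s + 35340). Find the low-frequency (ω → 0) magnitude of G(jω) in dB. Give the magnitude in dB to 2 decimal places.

G(0) = 18 × 1.72 / 35340 = 0.00087606
20 log₁₀(0.00087606) = -61.149 dB

-61.15 dB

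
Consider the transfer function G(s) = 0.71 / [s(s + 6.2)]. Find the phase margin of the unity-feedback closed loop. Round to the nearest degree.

Gain crossover: |G(jω)| = 1 at ω ≈ 0.114 rad/sec.
∠G(j0.114) = −90° − arctan(0.114/6.2) ≈ -91.06°
PM = 180° + (-91.06°) = 88.94°

89°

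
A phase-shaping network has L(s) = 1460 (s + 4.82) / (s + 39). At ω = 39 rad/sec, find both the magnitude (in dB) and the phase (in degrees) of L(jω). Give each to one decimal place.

|j39 + 4.82| = √(39² + 4.82²) = 39.3
|j39 + 39| = √(39² + 39²) = 55.15
|L(j39)| = 1460 × 39.3 / 55.15 = 1040.2
20 log₁₀(1040.2) = 60.34 dB
∠(j39 + 4.82) = arctan(39/4.82) = 82.95°
∠(j39 + 39) = arctan(39/39) = 45.00°
∠L(j39) = 82.95° − 45.00° = 37.95°

|L| = 60.3 dB, ∠L = 38.0 deg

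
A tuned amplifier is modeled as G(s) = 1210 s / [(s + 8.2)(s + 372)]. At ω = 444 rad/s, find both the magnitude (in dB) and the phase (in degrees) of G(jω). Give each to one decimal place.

|G| = 6.4 dB, ∠G = -49.0 deg

|j444| = 444
|j444 + 8.2| = √(444² + 8.2²) = 444.1
|j444 + 372| = √(444² + 372²) = 579.2
|G(j444)| = 1210 × 444 / (444.1 × 579.2) = 2.0886
20 log₁₀(2.0886) = 6.40 dB
∠(j444) = 90.00°
∠(j444 + 8.2) = arctan(444/8.2) = 88.94°
∠(j444 + 372) = arctan(444/372) = 50.04°
∠G(j444) = 90.00° − (88.94° + 50.04°) = -48.98°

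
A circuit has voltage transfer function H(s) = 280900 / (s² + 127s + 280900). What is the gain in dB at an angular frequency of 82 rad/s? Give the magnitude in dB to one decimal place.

|(j82)² + 127(j82) + 280900| = |2.7418e+05 + j10414| = 2.744e+05
|H(j82)| = 280900 / 2.744e+05 = 1.0238
20 log₁₀(1.0238) = 0.20 dB

0.2 dB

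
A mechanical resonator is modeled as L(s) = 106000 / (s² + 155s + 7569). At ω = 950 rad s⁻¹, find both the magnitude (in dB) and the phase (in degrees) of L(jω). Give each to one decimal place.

|(j950)² + 155(j950) + 7569| = |-8.9493e+05 + j1.4725e+05| = 9.07e+05
|L(j950)| = 106000 / 9.07e+05 = 0.11687
20 log₁₀(0.11687) = -18.65 dB
∠[(j950)² + 155(j950) + 7569] = ∠[-8.9493e+05 + j1.4725e+05] = 170.66°
∠L(j950) = −170.66° = -170.66°

|L| = -18.6 dB, ∠L = -170.7°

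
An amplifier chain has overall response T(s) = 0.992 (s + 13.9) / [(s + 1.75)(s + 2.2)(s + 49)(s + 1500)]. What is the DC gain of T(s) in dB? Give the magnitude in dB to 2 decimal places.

T(0) = 0.992 × 13.9 / (1.75 × 2.2 × 49 × 1500) = 4.8728e-05
20 log₁₀(4.8728e-05) = -86.244 dB

-86.24 dB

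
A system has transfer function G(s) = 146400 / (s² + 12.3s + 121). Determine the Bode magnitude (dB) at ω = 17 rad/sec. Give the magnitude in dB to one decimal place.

54.7 dB

|(j17)² + 12.3(j17) + 121| = |-168 + j209.1| = 268.2
|G(j17)| = 146400 / 268.2 = 545.8
20 log₁₀(545.8) = 54.74 dB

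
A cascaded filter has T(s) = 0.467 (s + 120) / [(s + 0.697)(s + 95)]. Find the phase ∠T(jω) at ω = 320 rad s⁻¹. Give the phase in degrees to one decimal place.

∠(j320 + 120) = arctan(320/120) = 69.44°
∠(j320 + 0.697) = arctan(320/0.697) = 89.88°
∠(j320 + 95) = arctan(320/95) = 73.47°
∠T(j320) = 69.44° − (89.88° + 73.47°) = -93.90°

-93.9°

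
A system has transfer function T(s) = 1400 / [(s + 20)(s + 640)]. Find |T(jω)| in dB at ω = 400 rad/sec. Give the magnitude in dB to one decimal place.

|j400 + 20| = √(400² + 20²) = 400.5
|j400 + 640| = √(400² + 640²) = 754.7
|T(j400)| = 1400 / (400.5 × 754.7) = 0.0046317
20 log₁₀(0.0046317) = -46.69 dB

-46.7 dB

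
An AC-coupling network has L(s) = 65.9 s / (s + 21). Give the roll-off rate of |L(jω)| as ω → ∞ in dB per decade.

0 dB/decade

With 1 zero and 1 pole, the high-frequency asymptotic slope is 20 × (1 − 1) = 0 dB/decade.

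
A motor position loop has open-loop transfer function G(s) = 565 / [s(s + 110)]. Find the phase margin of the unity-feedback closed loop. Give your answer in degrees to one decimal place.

Gain crossover: |G(jω)| = 1 at ω ≈ 5.13 rad s⁻¹.
∠G(j5.13) = −90° − arctan(5.13/110) ≈ -92.67°
PM = 180° + (-92.67°) = 87.33°

87.3 deg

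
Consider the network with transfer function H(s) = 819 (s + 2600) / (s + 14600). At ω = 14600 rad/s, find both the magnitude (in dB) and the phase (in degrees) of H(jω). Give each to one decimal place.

|H| = 55.4 dB, ∠H = 34.9 deg

|j14600 + 2600| = √(14600² + 2600²) = 1.483e+04
|j14600 + 14600| = √(14600² + 14600²) = 2.065e+04
|H(j14600)| = 819 × 1.483e+04 / 2.065e+04 = 588.23
20 log₁₀(588.23) = 55.39 dB
∠(j14600 + 2600) = arctan(14600/2600) = 79.90°
∠(j14600 + 14600) = arctan(14600/14600) = 45.00°
∠H(j14600) = 79.90° − 45.00° = 34.90°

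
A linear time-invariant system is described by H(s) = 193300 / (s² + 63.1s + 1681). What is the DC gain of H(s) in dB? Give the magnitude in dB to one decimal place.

41.2 dB

H(0) = 193300 / 1681 = 114.99
20 log₁₀(114.99) = 41.21 dB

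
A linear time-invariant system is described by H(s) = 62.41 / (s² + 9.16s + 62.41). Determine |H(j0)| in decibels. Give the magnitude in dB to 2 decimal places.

H(0) = 62.41 / 62.41 = 1
20 log₁₀(1) = 0.000 dB

0.00 dB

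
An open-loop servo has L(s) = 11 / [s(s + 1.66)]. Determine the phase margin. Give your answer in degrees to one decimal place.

28.0 deg

Gain crossover: |L(jω)| = 1 at ω ≈ 3.12 rad/s.
∠L(j3.12) = −90° − arctan(3.12/1.66) ≈ -151.95°
PM = 180° + (-151.95°) = 28.05°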